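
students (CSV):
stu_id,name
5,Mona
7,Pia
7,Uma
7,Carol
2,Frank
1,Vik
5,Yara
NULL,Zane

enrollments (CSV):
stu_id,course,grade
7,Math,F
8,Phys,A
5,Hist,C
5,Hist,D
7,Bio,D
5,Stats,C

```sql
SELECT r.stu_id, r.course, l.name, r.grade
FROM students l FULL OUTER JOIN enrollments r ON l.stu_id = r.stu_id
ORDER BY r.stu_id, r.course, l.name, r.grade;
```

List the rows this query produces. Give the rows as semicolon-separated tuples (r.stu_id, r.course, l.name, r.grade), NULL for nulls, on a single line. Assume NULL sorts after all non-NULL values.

(5, Hist, Mona, C); (5, Hist, Mona, D); (5, Hist, Yara, C); (5, Hist, Yara, D); (5, Stats, Mona, C); (5, Stats, Yara, C); (7, Bio, Carol, D); (7, Bio, Pia, D); (7, Bio, Uma, D); (7, Math, Carol, F); (7, Math, Pia, F); (7, Math, Uma, F); (8, Phys, NULL, A); (NULL, NULL, Frank, NULL); (NULL, NULL, Vik, NULL); (NULL, NULL, Zane, NULL)

FULL OUTER JOIN keeps every row from both sides; unmatched rows get NULL for the other side's columns.
Matching on l.stu_id = r.stu_id. A NULL in a compared column never satisfies the condition.
Matched pairs: 12; unmatched l rows kept: 3; unmatched r rows kept: 1.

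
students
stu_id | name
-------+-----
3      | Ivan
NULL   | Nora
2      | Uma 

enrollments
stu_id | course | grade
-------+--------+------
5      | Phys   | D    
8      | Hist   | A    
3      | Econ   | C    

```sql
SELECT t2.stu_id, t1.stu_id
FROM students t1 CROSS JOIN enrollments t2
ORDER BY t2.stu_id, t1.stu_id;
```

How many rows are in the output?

9

CROSS JOIN pairs every row of `students` with every row of `enrollments`: 3 × 3 = 9 rows.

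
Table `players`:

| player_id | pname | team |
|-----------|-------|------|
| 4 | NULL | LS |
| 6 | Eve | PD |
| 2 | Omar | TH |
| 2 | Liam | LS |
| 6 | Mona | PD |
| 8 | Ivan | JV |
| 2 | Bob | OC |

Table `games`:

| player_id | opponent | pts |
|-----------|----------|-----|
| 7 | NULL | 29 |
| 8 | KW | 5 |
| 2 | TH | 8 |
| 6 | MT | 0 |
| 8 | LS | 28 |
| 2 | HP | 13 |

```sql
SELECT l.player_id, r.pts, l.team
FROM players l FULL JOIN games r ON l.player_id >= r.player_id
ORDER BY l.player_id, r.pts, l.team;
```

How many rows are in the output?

20

FULL OUTER JOIN keeps every row from both sides; unmatched rows get NULL for the other side's columns.
Matching on l.player_id >= r.player_id.
- l row (player_id=4): matches 2 r row(s) → 2 output row(s).
- l row (player_id=6): matches 3 r row(s) → 3 output row(s).
- l row (player_id=2): matches 2 r row(s) → 2 output row(s).
- l row (player_id=2): matches 2 r row(s) → 2 output row(s).
- l row (player_id=6): matches 3 r row(s) → 3 output row(s).
- l row (player_id=8): matches 6 r row(s) → 6 output row(s).
- l row (player_id=2): matches 2 r row(s) → 2 output row(s).
Total: 20 rows.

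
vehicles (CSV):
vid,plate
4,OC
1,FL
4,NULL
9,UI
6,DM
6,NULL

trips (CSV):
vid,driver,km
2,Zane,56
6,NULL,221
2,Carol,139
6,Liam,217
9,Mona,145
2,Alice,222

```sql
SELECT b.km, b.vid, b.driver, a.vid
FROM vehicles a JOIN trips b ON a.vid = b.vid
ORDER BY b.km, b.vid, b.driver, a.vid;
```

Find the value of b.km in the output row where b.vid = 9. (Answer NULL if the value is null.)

145

INNER JOIN keeps only pairs where the ON condition holds.
Matching on a.vid = b.vid.
Matched pairs: 5.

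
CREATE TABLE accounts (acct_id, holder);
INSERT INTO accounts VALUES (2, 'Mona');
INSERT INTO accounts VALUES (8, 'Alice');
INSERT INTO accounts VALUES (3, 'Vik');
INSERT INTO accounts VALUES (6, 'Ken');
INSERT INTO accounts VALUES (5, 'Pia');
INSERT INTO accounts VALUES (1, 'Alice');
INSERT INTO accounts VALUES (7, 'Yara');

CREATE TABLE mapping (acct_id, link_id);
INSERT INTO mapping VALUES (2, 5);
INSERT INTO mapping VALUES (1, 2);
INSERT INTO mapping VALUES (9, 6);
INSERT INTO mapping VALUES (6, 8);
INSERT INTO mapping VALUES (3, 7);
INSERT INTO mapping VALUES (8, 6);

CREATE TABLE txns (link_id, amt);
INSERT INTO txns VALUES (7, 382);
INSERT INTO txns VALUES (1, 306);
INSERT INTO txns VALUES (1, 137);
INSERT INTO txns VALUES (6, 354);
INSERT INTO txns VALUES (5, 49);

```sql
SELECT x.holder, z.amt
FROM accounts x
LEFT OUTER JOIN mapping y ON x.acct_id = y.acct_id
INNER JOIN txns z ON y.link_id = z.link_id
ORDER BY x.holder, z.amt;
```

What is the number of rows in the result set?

Joins associate left-to-right: accounts LEFT JOIN mapping on acct_id gives 7 intermediate row(s).
Then INNER JOIN `txns z` on link_id: keep only rows whose y.link_id appears in z.
Result: 3 row(s).

3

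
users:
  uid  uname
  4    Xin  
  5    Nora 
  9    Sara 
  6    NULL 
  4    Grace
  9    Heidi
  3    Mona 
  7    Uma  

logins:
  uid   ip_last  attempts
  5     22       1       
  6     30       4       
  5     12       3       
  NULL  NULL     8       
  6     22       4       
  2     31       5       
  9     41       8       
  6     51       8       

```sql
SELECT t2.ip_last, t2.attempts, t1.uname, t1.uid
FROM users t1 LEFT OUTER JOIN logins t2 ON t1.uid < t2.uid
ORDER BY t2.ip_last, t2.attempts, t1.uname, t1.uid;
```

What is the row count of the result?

LEFT JOIN keeps every row from `users`; unmatched rows get NULL for `logins`'s columns.
Matching on t1.uid < t2.uid. A NULL in a compared column never satisfies the condition.
- uid=4: 6 matching t2 row(s), so 6 row(s) emitted.
- uid=5: 4 matching t2 row(s), so 4 row(s) emitted.
- uid=9: no t2 row matches, row kept with t2 columns NULL.
- uid=6: 1 matching t2 row(s), so 1 row(s) emitted.
- uid=4: 6 matching t2 row(s), so 6 row(s) emitted.
- uid=9: no t2 row matches, row kept with t2 columns NULL.
- uid=3: 6 matching t2 row(s), so 6 row(s) emitted.
- uid=7: 1 matching t2 row(s), so 1 row(s) emitted.
Total: 24 matched + 2 padded = 26 rows.

26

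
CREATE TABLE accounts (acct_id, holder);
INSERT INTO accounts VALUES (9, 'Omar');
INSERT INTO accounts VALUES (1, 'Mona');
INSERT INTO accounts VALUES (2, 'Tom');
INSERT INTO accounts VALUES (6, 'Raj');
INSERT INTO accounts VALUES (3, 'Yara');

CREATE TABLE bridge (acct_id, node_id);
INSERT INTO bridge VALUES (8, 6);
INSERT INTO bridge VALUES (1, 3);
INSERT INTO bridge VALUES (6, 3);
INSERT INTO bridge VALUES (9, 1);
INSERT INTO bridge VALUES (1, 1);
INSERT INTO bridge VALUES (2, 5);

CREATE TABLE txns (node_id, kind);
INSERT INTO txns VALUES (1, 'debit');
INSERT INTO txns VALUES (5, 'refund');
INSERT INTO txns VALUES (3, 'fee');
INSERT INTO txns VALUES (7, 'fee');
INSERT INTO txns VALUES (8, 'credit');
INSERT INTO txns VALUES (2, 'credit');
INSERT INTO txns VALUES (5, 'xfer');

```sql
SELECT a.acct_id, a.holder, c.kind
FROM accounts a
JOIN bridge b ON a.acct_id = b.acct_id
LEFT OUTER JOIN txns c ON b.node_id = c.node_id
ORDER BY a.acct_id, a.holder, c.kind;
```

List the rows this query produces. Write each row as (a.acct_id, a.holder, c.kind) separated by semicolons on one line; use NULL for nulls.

(1, Mona, debit); (1, Mona, fee); (2, Tom, refund); (2, Tom, xfer); (6, Raj, fee); (9, Omar, debit)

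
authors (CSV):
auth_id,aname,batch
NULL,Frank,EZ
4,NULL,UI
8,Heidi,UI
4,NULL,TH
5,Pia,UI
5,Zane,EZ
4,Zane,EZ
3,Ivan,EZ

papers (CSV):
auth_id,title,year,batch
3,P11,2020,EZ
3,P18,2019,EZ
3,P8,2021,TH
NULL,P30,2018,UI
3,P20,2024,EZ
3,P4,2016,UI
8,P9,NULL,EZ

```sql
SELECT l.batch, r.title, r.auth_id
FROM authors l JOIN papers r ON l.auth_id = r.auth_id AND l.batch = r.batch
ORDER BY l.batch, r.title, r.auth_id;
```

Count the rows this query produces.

INNER JOIN keeps only pairs where the ON condition holds.
Matching on l.auth_id = r.auth_id AND l.batch = r.batch. A NULL in a compared column never satisfies the condition.
- l[0] auth_id=NULL, batch=EZ → no match; dropped.
- l[1] auth_id=4, batch=UI → no match; dropped.
- l[2] auth_id=8, batch=UI → no match; dropped.
- l[3] auth_id=4, batch=TH → no match; dropped.
- l[4] auth_id=5, batch=UI → no match; dropped.
- l[5] auth_id=5, batch=EZ → no match; dropped.
- l[6] auth_id=4, batch=EZ → no match; dropped.
- l[7] auth_id=3, batch=EZ → 3 match(es) in r → 3 row(s).
Total: 3 rows.

3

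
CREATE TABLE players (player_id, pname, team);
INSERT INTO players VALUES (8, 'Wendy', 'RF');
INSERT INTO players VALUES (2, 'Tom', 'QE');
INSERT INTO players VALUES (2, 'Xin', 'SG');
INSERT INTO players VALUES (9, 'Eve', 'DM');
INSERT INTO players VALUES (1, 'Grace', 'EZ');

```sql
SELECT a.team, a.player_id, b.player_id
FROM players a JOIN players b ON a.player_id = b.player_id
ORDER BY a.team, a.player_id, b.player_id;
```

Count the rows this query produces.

7

INNER JOIN keeps only pairs where the ON condition holds.
Matching on a.player_id = b.player_id.
- a row (player_id=8): matches 1 b row(s) → 1 output row(s).
- a row (player_id=2): matches 2 b row(s) → 2 output row(s).
- a row (player_id=2): matches 2 b row(s) → 2 output row(s).
- a row (player_id=9): matches 1 b row(s) → 1 output row(s).
- a row (player_id=1): matches 1 b row(s) → 1 output row(s).
Total: 7 rows.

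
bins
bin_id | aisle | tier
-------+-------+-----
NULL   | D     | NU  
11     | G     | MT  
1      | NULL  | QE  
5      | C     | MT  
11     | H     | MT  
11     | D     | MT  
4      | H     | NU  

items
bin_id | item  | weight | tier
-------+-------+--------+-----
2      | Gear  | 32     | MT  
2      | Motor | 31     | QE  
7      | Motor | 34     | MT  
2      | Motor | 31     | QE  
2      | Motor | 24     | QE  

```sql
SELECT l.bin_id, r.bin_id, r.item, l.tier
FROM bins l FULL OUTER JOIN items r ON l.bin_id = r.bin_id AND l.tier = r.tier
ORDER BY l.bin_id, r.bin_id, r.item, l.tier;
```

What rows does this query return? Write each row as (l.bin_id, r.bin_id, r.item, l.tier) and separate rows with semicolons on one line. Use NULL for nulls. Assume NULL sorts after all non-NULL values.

FULL OUTER JOIN keeps every row from both sides; unmatched rows get NULL for the other side's columns.
Matching on l.bin_id = r.bin_id AND l.tier = r.tier. A NULL in a compared column never satisfies the condition.
- l (bin_id=NULL, tier=NU) has no partner → padded with NULL.
- l (bin_id=11, tier=MT) has no partner → padded with NULL.
- l (bin_id=1, tier=QE) has no partner → padded with NULL.
- l (bin_id=5, tier=MT) has no partner → padded with NULL.
- l (bin_id=11, tier=MT) has no partner → padded with NULL.
- l (bin_id=11, tier=MT) has no partner → padded with NULL.
- l (bin_id=4, tier=NU) has no partner → padded with NULL.
- 5 row(s) from r found no l partner → padded with NULL.

(1, NULL, NULL, QE); (4, NULL, NULL, NU); (5, NULL, NULL, MT); (11, NULL, NULL, MT); (11, NULL, NULL, MT); (11, NULL, NULL, MT); (NULL, 2, Gear, NULL); (NULL, 2, Motor, NULL); (NULL, 2, Motor, NULL); (NULL, 2, Motor, NULL); (NULL, 7, Motor, NULL); (NULL, NULL, NULL, NU)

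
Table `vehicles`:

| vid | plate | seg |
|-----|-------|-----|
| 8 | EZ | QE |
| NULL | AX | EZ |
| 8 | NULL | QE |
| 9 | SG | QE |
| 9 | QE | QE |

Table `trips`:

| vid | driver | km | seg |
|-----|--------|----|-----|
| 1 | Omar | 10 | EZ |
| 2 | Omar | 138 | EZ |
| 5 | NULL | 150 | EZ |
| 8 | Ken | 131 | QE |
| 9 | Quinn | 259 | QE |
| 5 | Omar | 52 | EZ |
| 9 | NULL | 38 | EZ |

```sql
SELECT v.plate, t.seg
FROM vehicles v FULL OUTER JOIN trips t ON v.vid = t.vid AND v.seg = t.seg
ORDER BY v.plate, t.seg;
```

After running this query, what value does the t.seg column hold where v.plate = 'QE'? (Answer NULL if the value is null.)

QE

FULL OUTER JOIN keeps every row from both sides; unmatched rows get NULL for the other side's columns.
Matching on v.vid = t.vid AND v.seg = t.seg. A NULL in a compared column never satisfies the condition.
- vid=8, seg=QE: 1 matching t row(s), so 1 row(s) emitted.
- vid=NULL, seg=EZ: no t row matches, row kept with t columns NULL.
- vid=8, seg=QE: 1 matching t row(s), so 1 row(s) emitted.
- vid=9, seg=QE: 1 matching t row(s), so 1 row(s) emitted.
- vid=9, seg=QE: 1 matching t row(s), so 1 row(s) emitted.
- plus 5 unmatched t row(s), each kept with NULL v columns.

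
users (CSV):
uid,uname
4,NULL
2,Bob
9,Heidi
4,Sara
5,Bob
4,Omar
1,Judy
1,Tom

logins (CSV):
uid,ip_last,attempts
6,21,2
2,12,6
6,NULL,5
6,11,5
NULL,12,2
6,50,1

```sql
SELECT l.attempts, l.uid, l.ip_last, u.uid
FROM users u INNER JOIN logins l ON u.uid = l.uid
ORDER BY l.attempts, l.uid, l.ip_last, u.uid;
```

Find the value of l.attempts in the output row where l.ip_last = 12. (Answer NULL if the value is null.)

6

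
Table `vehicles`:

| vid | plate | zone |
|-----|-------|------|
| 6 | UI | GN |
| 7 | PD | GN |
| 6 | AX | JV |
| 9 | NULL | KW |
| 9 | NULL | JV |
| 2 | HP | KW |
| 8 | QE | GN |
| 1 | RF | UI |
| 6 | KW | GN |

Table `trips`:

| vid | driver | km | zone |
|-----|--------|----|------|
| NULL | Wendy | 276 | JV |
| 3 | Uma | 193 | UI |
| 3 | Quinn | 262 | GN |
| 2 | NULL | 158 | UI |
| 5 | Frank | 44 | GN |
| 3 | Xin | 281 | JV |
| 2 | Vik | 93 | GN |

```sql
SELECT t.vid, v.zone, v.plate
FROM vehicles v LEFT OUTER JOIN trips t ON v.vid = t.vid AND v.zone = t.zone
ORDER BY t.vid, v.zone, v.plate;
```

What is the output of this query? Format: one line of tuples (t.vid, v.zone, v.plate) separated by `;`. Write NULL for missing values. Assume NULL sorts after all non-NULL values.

(NULL, GN, KW); (NULL, GN, PD); (NULL, GN, QE); (NULL, GN, UI); (NULL, JV, AX); (NULL, JV, NULL); (NULL, KW, HP); (NULL, KW, NULL); (NULL, UI, RF)

LEFT JOIN keeps every row from `vehicles`; unmatched rows get NULL for `trips`'s columns.
Matching on v.vid = t.vid AND v.zone = t.zone. A NULL in a compared column never satisfies the condition.
- v[0] vid=6, zone=GN → no match; kept with NULLs on the t side.
- v[1] vid=7, zone=GN → no match; kept with NULLs on the t side.
- v[2] vid=6, zone=JV → no match; kept with NULLs on the t side.
- v[3] vid=9, zone=KW → no match; kept with NULLs on the t side.
- v[4] vid=9, zone=JV → no match; kept with NULLs on the t side.
- v[5] vid=2, zone=KW → no match; kept with NULLs on the t side.
- v[6] vid=8, zone=GN → no match; kept with NULLs on the t side.
- v[7] vid=1, zone=UI → no match; kept with NULLs on the t side.
- v[8] vid=6, zone=GN → no match; kept with NULLs on the t side.
After projecting and ordering:
t.vid | v.zone | v.plate
NULL | GN | KW
NULL | GN | PD
NULL | GN | QE
NULL | GN | UI
NULL | JV | AX
NULL | JV | NULL
NULL | KW | HP
NULL | KW | NULL
NULL | UI | RF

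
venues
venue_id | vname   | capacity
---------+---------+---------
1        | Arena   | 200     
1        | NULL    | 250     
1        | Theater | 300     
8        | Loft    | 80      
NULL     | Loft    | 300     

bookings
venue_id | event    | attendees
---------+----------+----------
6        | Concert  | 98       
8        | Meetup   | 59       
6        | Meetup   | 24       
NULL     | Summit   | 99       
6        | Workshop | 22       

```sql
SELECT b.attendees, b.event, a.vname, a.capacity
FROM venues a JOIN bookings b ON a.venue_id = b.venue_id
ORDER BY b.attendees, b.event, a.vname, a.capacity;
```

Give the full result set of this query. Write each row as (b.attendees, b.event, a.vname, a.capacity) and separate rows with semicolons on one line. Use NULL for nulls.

INNER JOIN keeps only pairs where the ON condition holds.
Matching on a.venue_id = b.venue_id. A NULL in a compared column never satisfies the condition.
Matched pairs: 1.

(59, Meetup, Loft, 80)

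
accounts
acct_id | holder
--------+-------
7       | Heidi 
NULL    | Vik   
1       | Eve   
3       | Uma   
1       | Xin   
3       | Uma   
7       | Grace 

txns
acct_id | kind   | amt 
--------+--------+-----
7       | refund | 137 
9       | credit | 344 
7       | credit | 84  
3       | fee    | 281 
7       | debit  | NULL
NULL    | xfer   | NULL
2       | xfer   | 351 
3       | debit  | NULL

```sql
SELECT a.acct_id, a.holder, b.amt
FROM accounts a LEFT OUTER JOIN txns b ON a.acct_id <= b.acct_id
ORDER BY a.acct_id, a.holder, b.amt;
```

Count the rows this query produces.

LEFT JOIN keeps every row from `accounts`; unmatched rows get NULL for `txns`'s columns.
Matching on a.acct_id <= b.acct_id. A NULL in a compared column never satisfies the condition.
- a (acct_id=7) pairs with 4 row(s) of b.
- a (acct_id=NULL) has no partner → padded with NULL.
- a (acct_id=1) pairs with 7 row(s) of b.
- a (acct_id=3) pairs with 6 row(s) of b.
- a (acct_id=1) pairs with 7 row(s) of b.
- a (acct_id=3) pairs with 6 row(s) of b.
- a (acct_id=7) pairs with 4 row(s) of b.
Total: 34 matched + 1 padded = 35 rows.

35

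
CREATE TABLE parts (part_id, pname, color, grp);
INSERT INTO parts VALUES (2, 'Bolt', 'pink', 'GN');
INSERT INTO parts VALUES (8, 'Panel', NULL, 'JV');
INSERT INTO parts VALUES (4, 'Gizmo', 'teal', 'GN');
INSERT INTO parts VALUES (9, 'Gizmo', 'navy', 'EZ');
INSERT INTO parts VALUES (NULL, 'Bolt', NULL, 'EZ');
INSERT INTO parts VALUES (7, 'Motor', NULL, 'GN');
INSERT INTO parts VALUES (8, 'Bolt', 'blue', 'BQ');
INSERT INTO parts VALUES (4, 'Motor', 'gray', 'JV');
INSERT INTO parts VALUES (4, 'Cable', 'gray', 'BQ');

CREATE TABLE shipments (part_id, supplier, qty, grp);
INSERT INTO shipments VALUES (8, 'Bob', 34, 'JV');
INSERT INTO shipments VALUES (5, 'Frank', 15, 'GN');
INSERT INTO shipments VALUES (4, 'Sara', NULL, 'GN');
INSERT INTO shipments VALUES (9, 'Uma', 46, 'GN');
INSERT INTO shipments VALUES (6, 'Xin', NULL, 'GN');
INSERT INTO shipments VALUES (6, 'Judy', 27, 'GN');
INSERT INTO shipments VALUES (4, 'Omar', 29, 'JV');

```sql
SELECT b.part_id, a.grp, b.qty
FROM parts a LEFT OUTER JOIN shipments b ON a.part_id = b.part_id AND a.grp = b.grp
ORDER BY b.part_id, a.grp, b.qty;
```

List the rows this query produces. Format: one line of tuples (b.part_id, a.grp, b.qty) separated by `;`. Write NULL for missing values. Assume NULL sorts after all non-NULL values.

(4, GN, NULL); (4, JV, 29); (8, JV, 34); (NULL, BQ, NULL); (NULL, BQ, NULL); (NULL, EZ, NULL); (NULL, EZ, NULL); (NULL, GN, NULL); (NULL, GN, NULL)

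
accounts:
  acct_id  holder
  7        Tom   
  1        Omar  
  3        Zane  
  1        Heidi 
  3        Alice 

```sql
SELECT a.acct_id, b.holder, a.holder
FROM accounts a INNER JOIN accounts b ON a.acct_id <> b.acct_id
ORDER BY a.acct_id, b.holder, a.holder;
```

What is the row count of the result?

INNER JOIN keeps only pairs where the ON condition holds.
Matching on a.acct_id <> b.acct_id.
Matched pairs: 16.
Total: 16 rows.

16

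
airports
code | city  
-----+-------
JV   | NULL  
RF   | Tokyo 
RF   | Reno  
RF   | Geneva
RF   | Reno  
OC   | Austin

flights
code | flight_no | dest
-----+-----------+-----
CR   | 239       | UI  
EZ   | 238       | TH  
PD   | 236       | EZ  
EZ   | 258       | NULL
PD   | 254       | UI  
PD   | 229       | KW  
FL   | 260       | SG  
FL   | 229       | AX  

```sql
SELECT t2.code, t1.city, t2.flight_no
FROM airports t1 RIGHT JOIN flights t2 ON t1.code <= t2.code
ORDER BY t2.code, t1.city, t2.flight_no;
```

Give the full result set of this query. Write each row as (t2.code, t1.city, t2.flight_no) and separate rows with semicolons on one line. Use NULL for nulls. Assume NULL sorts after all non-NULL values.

(CR, NULL, 239); (EZ, NULL, 238); (EZ, NULL, 258); (FL, NULL, 229); (FL, NULL, 260); (PD, Austin, 229); (PD, Austin, 236); (PD, Austin, 254); (PD, NULL, 229); (PD, NULL, 236); (PD, NULL, 254)

RIGHT JOIN keeps every row from `flights`; unmatched rows get NULL for `airports`'s columns.
Matching on t1.code <= t2.code.
- t1[0] code=JV → 3 match(es) in t2 → 3 row(s).
- t1[1] code=RF → no match.
- t1[2] code=RF → no match.
- t1[3] code=RF → no match.
- t1[4] code=RF → no match.
- t1[5] code=OC → 3 match(es) in t2 → 3 row(s).
- plus 5 unmatched t2 row(s), each kept with NULL t1 columns.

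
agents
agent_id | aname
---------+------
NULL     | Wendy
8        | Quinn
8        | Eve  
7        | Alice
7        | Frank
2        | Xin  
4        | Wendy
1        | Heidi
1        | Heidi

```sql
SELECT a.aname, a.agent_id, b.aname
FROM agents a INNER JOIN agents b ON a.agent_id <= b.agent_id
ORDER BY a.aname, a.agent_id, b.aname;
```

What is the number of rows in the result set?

INNER JOIN keeps only pairs where the ON condition holds.
Matching on a.agent_id <= b.agent_id. A NULL in a compared column never satisfies the condition.
- agent_id=NULL: no matching b row, dropped.
- agent_id=8: 2 matching b row(s), so 2 row(s) emitted.
- agent_id=8: 2 matching b row(s), so 2 row(s) emitted.
- agent_id=7: 4 matching b row(s), so 4 row(s) emitted.
- agent_id=7: 4 matching b row(s), so 4 row(s) emitted.
- agent_id=2: 6 matching b row(s), so 6 row(s) emitted.
- agent_id=4: 5 matching b row(s), so 5 row(s) emitted.
- agent_id=1: 8 matching b row(s), so 8 row(s) emitted.
- agent_id=1: 8 matching b row(s), so 8 row(s) emitted.
Total: 39 rows.

39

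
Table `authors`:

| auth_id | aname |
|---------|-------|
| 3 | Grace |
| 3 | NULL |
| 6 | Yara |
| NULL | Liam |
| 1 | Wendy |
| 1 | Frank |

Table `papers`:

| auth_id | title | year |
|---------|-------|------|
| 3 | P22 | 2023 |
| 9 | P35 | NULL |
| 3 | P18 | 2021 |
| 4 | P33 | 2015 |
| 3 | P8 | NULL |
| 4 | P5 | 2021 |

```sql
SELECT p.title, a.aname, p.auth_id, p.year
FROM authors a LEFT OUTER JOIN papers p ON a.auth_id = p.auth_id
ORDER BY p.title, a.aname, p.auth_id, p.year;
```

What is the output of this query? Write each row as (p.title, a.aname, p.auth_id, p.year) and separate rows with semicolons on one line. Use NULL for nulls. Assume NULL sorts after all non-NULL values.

LEFT JOIN keeps every row from `authors`; unmatched rows get NULL for `papers`'s columns.
Matching on a.auth_id = p.auth_id. A NULL in a compared column never satisfies the condition.
Matched pairs: 6; unmatched a rows kept: 4.

(P18, Grace, 3, 2021); (P18, NULL, 3, 2021); (P22, Grace, 3, 2023); (P22, NULL, 3, 2023); (P8, Grace, 3, NULL); (P8, NULL, 3, NULL); (NULL, Frank, NULL, NULL); (NULL, Liam, NULL, NULL); (NULL, Wendy, NULL, NULL); (NULL, Yara, NULL, NULL)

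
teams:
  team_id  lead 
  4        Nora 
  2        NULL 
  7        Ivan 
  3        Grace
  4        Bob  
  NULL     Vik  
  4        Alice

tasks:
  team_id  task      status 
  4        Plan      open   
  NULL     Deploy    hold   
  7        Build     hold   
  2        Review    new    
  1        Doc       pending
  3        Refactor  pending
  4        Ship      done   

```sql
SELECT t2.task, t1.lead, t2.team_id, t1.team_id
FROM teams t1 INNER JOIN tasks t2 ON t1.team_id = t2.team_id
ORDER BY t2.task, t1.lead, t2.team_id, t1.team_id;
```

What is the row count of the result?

9

INNER JOIN keeps only pairs where the ON condition holds.
Matching on t1.team_id = t2.team_id. A NULL in a compared column never satisfies the condition.
- t1 (team_id=4) pairs with 2 row(s) of t2.
- t1 (team_id=2) pairs with 1 row(s) of t2.
- t1 (team_id=7) pairs with 1 row(s) of t2.
- t1 (team_id=3) pairs with 1 row(s) of t2.
- t1 (team_id=4) pairs with 2 row(s) of t2.
- t1 (team_id=NULL) has no partner → excluded.
- t1 (team_id=4) pairs with 2 row(s) of t2.
Total: 9 rows.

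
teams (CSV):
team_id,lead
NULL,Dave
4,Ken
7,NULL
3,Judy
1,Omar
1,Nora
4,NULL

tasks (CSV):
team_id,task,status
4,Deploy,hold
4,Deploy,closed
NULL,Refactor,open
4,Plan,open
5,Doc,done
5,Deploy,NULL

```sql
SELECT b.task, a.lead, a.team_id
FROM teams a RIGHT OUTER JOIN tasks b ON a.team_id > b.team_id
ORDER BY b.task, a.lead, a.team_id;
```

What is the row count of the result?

6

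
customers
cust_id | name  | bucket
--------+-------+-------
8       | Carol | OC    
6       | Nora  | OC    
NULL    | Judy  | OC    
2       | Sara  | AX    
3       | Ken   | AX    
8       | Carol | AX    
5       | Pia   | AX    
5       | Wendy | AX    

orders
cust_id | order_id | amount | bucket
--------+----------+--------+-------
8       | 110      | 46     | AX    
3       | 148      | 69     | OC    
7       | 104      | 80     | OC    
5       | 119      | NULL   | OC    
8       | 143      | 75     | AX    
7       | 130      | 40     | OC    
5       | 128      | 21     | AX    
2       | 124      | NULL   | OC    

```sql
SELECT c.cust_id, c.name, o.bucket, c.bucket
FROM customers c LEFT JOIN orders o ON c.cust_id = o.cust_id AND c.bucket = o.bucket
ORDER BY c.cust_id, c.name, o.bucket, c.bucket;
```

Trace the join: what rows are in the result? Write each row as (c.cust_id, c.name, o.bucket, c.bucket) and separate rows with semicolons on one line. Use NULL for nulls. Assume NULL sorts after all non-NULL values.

(2, Sara, NULL, AX); (3, Ken, NULL, AX); (5, Pia, AX, AX); (5, Wendy, AX, AX); (6, Nora, NULL, OC); (8, Carol, AX, AX); (8, Carol, AX, AX); (8, Carol, NULL, OC); (NULL, Judy, NULL, OC)

LEFT JOIN keeps every row from `customers`; unmatched rows get NULL for `orders`'s columns.
Matching on c.cust_id = o.cust_id AND c.bucket = o.bucket. A NULL in a compared column never satisfies the condition.
Matched pairs: 4; unmatched c rows kept: 5.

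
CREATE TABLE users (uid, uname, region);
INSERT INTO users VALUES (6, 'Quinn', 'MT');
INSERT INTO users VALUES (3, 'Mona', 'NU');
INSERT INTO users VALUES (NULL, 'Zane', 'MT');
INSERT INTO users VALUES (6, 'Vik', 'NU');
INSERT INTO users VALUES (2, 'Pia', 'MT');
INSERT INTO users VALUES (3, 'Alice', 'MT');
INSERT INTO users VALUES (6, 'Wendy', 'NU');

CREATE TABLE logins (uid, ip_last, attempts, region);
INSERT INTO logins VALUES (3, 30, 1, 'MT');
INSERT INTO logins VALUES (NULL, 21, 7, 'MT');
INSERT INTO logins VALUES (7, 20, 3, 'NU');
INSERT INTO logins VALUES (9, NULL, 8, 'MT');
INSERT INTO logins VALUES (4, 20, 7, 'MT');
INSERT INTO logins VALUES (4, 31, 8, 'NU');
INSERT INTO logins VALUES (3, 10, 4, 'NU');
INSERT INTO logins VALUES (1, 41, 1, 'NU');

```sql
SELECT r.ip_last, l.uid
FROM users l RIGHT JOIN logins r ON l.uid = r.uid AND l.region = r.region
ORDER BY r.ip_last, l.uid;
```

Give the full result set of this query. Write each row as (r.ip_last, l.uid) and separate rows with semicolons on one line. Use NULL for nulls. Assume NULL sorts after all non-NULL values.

(10, 3); (20, NULL); (20, NULL); (21, NULL); (30, 3); (31, NULL); (41, NULL); (NULL, NULL)

RIGHT JOIN keeps every row from `logins`; unmatched rows get NULL for `users`'s columns.
Matching on l.uid = r.uid AND l.region = r.region. A NULL in a compared column never satisfies the condition.
- l (uid=6, region=MT) has no partner in r.
- l (uid=3, region=NU) pairs with 1 row(s) of r.
- l (uid=NULL, region=MT) has no partner in r.
- l (uid=6, region=NU) has no partner in r.
- l (uid=2, region=MT) has no partner in r.
- l (uid=3, region=MT) pairs with 1 row(s) of r.
- l (uid=6, region=NU) has no partner in r.
- plus 6 unmatched r row(s), each kept with NULL l columns.
After projecting and ordering:
r.ip_last | l.uid
10 | 3
20 | NULL
20 | NULL
21 | NULL
30 | 3
31 | NULL
41 | NULL
NULL | NULL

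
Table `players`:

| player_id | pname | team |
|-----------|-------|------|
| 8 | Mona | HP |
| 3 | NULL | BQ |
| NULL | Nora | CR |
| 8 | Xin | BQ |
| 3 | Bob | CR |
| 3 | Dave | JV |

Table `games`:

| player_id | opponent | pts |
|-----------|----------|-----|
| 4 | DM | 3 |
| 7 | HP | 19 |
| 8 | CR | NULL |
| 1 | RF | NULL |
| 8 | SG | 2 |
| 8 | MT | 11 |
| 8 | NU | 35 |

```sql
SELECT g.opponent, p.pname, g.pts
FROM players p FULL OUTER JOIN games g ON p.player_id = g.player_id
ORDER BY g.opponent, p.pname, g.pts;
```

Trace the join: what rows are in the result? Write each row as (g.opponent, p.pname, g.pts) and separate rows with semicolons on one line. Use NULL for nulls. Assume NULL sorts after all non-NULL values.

(CR, Mona, NULL); (CR, Xin, NULL); (DM, NULL, 3); (HP, NULL, 19); (MT, Mona, 11); (MT, Xin, 11); (NU, Mona, 35); (NU, Xin, 35); (RF, NULL, NULL); (SG, Mona, 2); (SG, Xin, 2); (NULL, Bob, NULL); (NULL, Dave, NULL); (NULL, Nora, NULL); (NULL, NULL, NULL)

FULL OUTER JOIN keeps every row from both sides; unmatched rows get NULL for the other side's columns.
Matching on p.player_id = g.player_id. A NULL in a compared column never satisfies the condition.
Matched pairs: 8; unmatched p rows kept: 4; unmatched g rows kept: 3.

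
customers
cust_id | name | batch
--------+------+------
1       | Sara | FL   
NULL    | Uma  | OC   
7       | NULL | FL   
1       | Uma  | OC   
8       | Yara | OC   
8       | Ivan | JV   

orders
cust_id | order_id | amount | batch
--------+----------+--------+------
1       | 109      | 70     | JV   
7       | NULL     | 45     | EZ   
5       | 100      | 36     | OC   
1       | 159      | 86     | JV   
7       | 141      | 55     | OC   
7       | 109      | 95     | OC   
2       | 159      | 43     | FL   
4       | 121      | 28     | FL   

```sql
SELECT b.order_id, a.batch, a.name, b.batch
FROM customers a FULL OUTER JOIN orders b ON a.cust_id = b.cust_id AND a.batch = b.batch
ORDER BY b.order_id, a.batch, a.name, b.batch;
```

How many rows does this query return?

14

FULL OUTER JOIN keeps every row from both sides; unmatched rows get NULL for the other side's columns.
Matching on a.cust_id = b.cust_id AND a.batch = b.batch. A NULL in a compared column never satisfies the condition.
Matched pairs: 0; unmatched a rows kept: 6; unmatched b rows kept: 8.
Total: 0 matched + 14 padded = 14 rows.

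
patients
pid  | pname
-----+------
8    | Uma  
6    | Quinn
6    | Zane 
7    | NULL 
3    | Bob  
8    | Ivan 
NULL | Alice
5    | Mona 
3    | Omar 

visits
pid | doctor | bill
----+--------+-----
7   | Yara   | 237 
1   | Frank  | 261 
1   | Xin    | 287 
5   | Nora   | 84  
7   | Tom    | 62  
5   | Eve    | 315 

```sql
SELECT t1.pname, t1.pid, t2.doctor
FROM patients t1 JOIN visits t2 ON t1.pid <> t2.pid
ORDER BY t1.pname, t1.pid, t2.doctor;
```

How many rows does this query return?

INNER JOIN keeps only pairs where the ON condition holds.
Matching on t1.pid <> t2.pid. A NULL in a compared column never satisfies the condition.
- t1 row (pid=8): matches 6 t2 row(s) → 6 output row(s).
- t1 row (pid=6): matches 6 t2 row(s) → 6 output row(s).
- t1 row (pid=6): matches 6 t2 row(s) → 6 output row(s).
- t1 row (pid=7): matches 4 t2 row(s) → 4 output row(s).
- t1 row (pid=3): matches 6 t2 row(s) → 6 output row(s).
- t1 row (pid=8): matches 6 t2 row(s) → 6 output row(s).
- t1 row (pid=NULL): no match → dropped.
- t1 row (pid=5): matches 4 t2 row(s) → 4 output row(s).
- t1 row (pid=3): matches 6 t2 row(s) → 6 output row(s).
Total: 44 rows.

44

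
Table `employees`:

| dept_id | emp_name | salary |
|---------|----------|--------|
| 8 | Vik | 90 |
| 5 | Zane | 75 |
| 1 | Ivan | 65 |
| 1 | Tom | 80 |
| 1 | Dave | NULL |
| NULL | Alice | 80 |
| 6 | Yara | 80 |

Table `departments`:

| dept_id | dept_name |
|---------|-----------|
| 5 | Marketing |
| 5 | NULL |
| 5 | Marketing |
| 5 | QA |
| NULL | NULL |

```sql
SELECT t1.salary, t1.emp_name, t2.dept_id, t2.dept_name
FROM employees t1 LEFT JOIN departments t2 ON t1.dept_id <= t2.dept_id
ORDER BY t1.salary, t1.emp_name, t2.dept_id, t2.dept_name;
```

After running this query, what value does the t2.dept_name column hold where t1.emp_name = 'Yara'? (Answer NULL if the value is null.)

NULL

LEFT JOIN keeps every row from `employees`; unmatched rows get NULL for `departments`'s columns.
Matching on t1.dept_id <= t2.dept_id. A NULL in a compared column never satisfies the condition.
- t1[0] dept_id=8 → no match; kept with NULLs on the t2 side.
- t1[1] dept_id=5 → 4 match(es) in t2 → 4 row(s).
- t1[2] dept_id=1 → 4 match(es) in t2 → 4 row(s).
- t1[3] dept_id=1 → 4 match(es) in t2 → 4 row(s).
- t1[4] dept_id=1 → 4 match(es) in t2 → 4 row(s).
- t1[5] dept_id=NULL → no match; kept with NULLs on the t2 side.
- t1[6] dept_id=6 → no match; kept with NULLs on the t2 side.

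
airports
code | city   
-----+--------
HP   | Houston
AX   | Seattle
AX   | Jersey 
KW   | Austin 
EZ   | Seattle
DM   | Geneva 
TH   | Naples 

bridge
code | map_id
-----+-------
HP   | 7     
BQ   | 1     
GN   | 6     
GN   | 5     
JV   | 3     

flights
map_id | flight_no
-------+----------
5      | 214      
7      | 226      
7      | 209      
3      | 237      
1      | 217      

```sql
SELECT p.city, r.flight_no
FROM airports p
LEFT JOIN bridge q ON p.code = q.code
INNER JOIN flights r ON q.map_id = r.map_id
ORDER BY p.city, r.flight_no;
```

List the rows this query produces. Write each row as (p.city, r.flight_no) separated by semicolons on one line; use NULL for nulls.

(Houston, 209); (Houston, 226)

Evaluate left to right. First `airports p LEFT JOIN bridge q` on code: 7 row(s).
Then INNER JOIN `flights r` on map_id: keep only rows whose q.map_id appears in r.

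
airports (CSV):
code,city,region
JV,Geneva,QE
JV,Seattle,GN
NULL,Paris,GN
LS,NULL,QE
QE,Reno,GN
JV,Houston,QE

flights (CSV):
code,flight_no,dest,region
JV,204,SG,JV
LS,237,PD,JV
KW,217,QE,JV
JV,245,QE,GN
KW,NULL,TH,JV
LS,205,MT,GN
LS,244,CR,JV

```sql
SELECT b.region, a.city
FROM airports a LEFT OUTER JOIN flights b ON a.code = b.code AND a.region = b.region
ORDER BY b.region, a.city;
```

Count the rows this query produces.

LEFT JOIN keeps every row from `airports`; unmatched rows get NULL for `flights`'s columns.
Matching on a.code = b.code AND a.region = b.region. A NULL in a compared column never satisfies the condition.
Matched pairs: 1; unmatched a rows kept: 5.
Total: 1 matched + 5 padded = 6 rows.

6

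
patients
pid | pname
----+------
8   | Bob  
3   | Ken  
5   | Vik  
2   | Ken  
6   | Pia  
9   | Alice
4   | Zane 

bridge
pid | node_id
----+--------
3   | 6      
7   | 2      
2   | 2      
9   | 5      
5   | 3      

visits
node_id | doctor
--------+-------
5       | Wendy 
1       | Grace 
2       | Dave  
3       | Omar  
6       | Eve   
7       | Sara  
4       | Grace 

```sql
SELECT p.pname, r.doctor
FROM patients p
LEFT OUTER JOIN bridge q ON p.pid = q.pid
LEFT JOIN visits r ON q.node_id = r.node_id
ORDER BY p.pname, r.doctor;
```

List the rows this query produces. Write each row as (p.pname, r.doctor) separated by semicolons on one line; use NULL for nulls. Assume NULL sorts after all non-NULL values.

Joins associate left-to-right: patients LEFT JOIN bridge on pid gives 7 intermediate row(s).
Then LEFT JOIN `visits r` on node_id: each of those 7 rows is kept; rows whose q.node_id has no match in r get NULL for r's columns.

(Alice, Wendy); (Bob, NULL); (Ken, Dave); (Ken, Eve); (Pia, NULL); (Vik, Omar); (Zane, NULL)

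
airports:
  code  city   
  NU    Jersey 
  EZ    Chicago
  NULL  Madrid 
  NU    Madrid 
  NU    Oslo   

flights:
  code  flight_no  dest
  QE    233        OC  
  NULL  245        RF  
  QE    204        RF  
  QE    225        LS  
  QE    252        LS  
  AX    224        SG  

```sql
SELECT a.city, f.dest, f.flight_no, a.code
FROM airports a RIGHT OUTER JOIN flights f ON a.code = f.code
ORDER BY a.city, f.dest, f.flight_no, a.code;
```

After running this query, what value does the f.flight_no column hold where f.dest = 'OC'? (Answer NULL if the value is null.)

233

RIGHT JOIN keeps every row from `flights`; unmatched rows get NULL for `airports`'s columns.
Matching on a.code = f.code. A NULL in a compared column never satisfies the condition.
- a row (code=NU): no match.
- a row (code=EZ): no match.
- a row (code=NULL): no match.
- a row (code=NU): no match.
- a row (code=NU): no match.
- 6 row(s) from f found no a partner → padded with NULL.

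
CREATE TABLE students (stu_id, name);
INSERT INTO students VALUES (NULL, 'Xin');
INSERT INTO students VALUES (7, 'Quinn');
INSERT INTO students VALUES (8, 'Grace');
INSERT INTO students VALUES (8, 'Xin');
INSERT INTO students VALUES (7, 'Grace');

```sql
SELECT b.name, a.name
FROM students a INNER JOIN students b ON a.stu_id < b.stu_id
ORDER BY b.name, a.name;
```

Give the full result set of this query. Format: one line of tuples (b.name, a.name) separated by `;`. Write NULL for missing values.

INNER JOIN keeps only pairs where the ON condition holds.
Matching on a.stu_id < b.stu_id. A NULL in a compared column never satisfies the condition.
- a row (stu_id=NULL): no match → dropped.
- a row (stu_id=7): matches 2 b row(s) → 2 output row(s).
- a row (stu_id=8): no match → dropped.
- a row (stu_id=8): no match → dropped.
- a row (stu_id=7): matches 2 b row(s) → 2 output row(s).
After projecting and ordering:
b.name | a.name
Grace | Grace
Grace | Quinn
Xin | Grace
Xin | Quinn

(Grace, Grace); (Grace, Quinn); (Xin, Grace); (Xin, Quinn)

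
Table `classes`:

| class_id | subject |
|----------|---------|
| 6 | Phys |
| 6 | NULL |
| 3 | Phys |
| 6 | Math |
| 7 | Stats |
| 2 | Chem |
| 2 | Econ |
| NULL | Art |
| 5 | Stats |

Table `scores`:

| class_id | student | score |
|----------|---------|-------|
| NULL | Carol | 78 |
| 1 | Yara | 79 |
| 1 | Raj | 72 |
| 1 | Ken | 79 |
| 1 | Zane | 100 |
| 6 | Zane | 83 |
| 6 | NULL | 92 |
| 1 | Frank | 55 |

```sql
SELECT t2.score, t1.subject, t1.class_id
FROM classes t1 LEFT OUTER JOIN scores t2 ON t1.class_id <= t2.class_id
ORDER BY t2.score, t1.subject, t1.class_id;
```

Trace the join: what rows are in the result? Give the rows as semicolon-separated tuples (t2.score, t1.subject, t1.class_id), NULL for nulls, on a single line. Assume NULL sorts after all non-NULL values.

(83, Chem, 2); (83, Econ, 2); (83, Math, 6); (83, Phys, 3); (83, Phys, 6); (83, Stats, 5); (83, NULL, 6); (92, Chem, 2); (92, Econ, 2); (92, Math, 6); (92, Phys, 3); (92, Phys, 6); (92, Stats, 5); (92, NULL, 6); (NULL, Art, NULL); (NULL, Stats, 7)

LEFT JOIN keeps every row from `classes`; unmatched rows get NULL for `scores`'s columns.
Matching on t1.class_id <= t2.class_id. A NULL in a compared column never satisfies the condition.
- t1[0] class_id=6 → 2 match(es) in t2 → 2 row(s).
- t1[1] class_id=6 → 2 match(es) in t2 → 2 row(s).
- t1[2] class_id=3 → 2 match(es) in t2 → 2 row(s).
- t1[3] class_id=6 → 2 match(es) in t2 → 2 row(s).
- t1[4] class_id=7 → no match; kept with NULLs on the t2 side.
- t1[5] class_id=2 → 2 match(es) in t2 → 2 row(s).
- t1[6] class_id=2 → 2 match(es) in t2 → 2 row(s).
- t1[7] class_id=NULL → no match; kept with NULLs on the t2 side.
- t1[8] class_id=5 → 2 match(es) in t2 → 2 row(s).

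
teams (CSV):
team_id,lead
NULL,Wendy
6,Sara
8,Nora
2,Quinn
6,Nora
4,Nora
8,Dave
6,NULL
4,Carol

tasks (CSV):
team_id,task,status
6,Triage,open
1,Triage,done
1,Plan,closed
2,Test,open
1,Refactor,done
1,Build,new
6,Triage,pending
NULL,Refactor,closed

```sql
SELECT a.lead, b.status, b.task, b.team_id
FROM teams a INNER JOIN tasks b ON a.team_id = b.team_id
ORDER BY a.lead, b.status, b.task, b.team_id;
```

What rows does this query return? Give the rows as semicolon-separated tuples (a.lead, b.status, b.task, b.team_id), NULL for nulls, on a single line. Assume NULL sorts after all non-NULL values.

(Nora, open, Triage, 6); (Nora, pending, Triage, 6); (Quinn, open, Test, 2); (Sara, open, Triage, 6); (Sara, pending, Triage, 6); (NULL, open, Triage, 6); (NULL, pending, Triage, 6)

INNER JOIN keeps only pairs where the ON condition holds.
Matching on a.team_id = b.team_id. A NULL in a compared column never satisfies the condition.
- team_id=NULL: no matching b row, dropped.
- team_id=6: 2 matching b row(s), so 2 row(s) emitted.
- team_id=8: no matching b row, dropped.
- team_id=2: 1 matching b row(s), so 1 row(s) emitted.
- team_id=6: 2 matching b row(s), so 2 row(s) emitted.
- team_id=4: no matching b row, dropped.
- team_id=8: no matching b row, dropped.
- team_id=6: 2 matching b row(s), so 2 row(s) emitted.
- team_id=4: no matching b row, dropped.
After projecting and ordering:
a.lead | b.status | b.task | b.team_id
Nora | open | Triage | 6
Nora | pending | Triage | 6
Quinn | open | Test | 2
Sara | open | Triage | 6
Sara | pending | Triage | 6
NULL | open | Triage | 6
NULL | pending | Triage | 6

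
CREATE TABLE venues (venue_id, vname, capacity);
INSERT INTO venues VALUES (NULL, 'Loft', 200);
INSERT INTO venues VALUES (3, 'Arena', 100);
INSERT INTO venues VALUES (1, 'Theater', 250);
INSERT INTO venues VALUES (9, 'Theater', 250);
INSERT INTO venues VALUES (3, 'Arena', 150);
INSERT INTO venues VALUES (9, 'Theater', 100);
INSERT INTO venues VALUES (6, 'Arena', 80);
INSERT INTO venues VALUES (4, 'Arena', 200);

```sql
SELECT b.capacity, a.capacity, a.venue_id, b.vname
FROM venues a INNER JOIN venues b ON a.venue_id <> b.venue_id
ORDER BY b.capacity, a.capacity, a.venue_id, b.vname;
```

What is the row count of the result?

INNER JOIN keeps only pairs where the ON condition holds.
Matching on a.venue_id <> b.venue_id. A NULL in a compared column never satisfies the condition.
- a row (venue_id=NULL): no match → dropped.
- a row (venue_id=3): matches 5 b row(s) → 5 output row(s).
- a row (venue_id=1): matches 6 b row(s) → 6 output row(s).
- a row (venue_id=9): matches 5 b row(s) → 5 output row(s).
- a row (venue_id=3): matches 5 b row(s) → 5 output row(s).
- a row (venue_id=9): matches 5 b row(s) → 5 output row(s).
- a row (venue_id=6): matches 6 b row(s) → 6 output row(s).
- a row (venue_id=4): matches 6 b row(s) → 6 output row(s).
Total: 38 rows.

38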